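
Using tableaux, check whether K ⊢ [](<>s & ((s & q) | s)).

Invalid (countermodel exists)

Tableau for the negation ~[](<>s & ((s & q) | s)):
1. ~[](<>s & ((s & q) | s)), u
2. ~(<>s & ((s & q) | s)), v
3. ~((s & q) | s), v
4. ~(s & q), v
5. ~s, v
6. ~q, v
Accessibility: uRv
The negation has an open branch (countermodel exists).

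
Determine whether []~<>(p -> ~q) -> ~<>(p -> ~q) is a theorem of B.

Yes, valid

Tableau for the negation ~([]~<>(p -> ~q) -> ~<>(p -> ~q)):
1. ~([]~<>(p -> ~q) -> ~<>(p -> ~q)), w0
2. []~<>(p -> ~q), w0
3. <>(p -> ~q), w0
4. ~<>(p -> ~q), w0
5. ~(p -> ~q), w0
6. p, w0
7. q, w0
8. p -> ~q, w1
9. ~<>(p -> ~q), w1
10. ~(p -> ~q), w1
11. p, w1
12. q, w1
13. ~q, w1
Accessibility: w0Rw0, w0Rw1, w1Rw0, w1Rw1
Branch closes: q and ~q both at w1.
Every branch of the negation's tableau closes; the branch above is one of them.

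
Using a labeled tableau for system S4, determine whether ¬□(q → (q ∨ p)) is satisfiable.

Unsatisfiable

1. ¬□(q → (q ∨ p)), w0
2. ¬(q → (q ∨ p)), w1   [¬□-rule on 1: fresh world w1, w0Rw1]
3. q, w1   [¬→-rule on 2]
4. ¬(q ∨ p), w1   [¬→-rule on 2]
5. ¬q, w1   [¬∨-rule on 4]
6. ¬p, w1   [¬∨-rule on 4]
Accessibility: w0Rw0, w0Rw1, w1Rw1
Branch closes: q and ¬q both at w1.
All branches of the tableau close; one closing branch shown above.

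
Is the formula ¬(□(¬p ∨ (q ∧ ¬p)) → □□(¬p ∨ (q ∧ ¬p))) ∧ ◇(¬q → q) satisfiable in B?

Satisfiable

1. ¬(□(¬p ∨ (q ∧ ¬p)) → □□(¬p ∨ (q ∧ ¬p))) ∧ ◇(¬q → q), w0
2. ¬(□(¬p ∨ (q ∧ ¬p)) → □□(¬p ∨ (q ∧ ¬p))), w0
3. ◇(¬q → q), w0
4. □(¬p ∨ (q ∧ ¬p)), w0
5. ¬□□(¬p ∨ (q ∧ ¬p)), w0
6. ¬p ∨ (q ∧ ¬p), w0
7. q ∧ ¬p, w0
8. q, w0
9. ¬p, w0
10. ¬q → q, w1
11. ¬p ∨ (q ∧ ¬p), w1
12. q, w1
13. q ∧ ¬p, w1
14. ¬p, w1
15. ¬□(¬p ∨ (q ∧ ¬p)), w2
16. ¬p ∨ (q ∧ ¬p), w2
17. q ∧ ¬p, w2
18. q, w2
19. ¬p, w2
20. ¬(¬p ∨ (q ∧ ¬p)), w3
21. p, w3
22. ¬(q ∧ ¬p), w3
Accessibility: w0Rw0, w0Rw1, w0Rw2, w1Rw0, w1Rw1, w2Rw0, w2Rw2, w2Rw3, w3Rw2, w3Rw3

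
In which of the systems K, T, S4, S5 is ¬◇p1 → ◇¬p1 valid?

T, S4, S5

T-tableau for the negation ¬(¬◇p1 → ◇¬p1):
1. ¬(¬◇p1 → ◇¬p1), w0
2. ¬◇p1, w0
3. ¬◇¬p1, w0
4. ¬p1, w0
5. p1, w0
Accessibility: w0Rw0
Branch closes: p1 and ¬p1 both at w0.
Every branch closes (one shown): valid in T, hence also in S4, S5 (every theorem of T is a theorem of S4 and S5).
K-tableau for the negation ¬(¬◇p1 → ◇¬p1):
1. ¬(¬◇p1 → ◇¬p1), w0
2. ¬◇p1, w0
3. ¬◇¬p1, w0
Complete open branch: countermodel on a K-frame, so not valid in K.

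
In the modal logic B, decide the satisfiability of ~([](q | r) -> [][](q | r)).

1. ~([](q | r) -> [][](q | r)), u
2. [](q | r), u
3. ~[][](q | r), u
4. q | r, u
5. r, u
6. ~[](q | r), v
7. q | r, v
8. r, v
9. ~(q | r), w
10. ~q, w
11. ~r, w
Accessibility: uRu, uRv, vRu, vRv, vRw, wRv, wRw

Satisfiable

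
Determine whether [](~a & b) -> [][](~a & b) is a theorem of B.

Tableau for the negation ~([](~a & b) -> [][](~a & b)):
1. ~([](~a & b) -> [][](~a & b)), w0
2. [](~a & b), w0
3. ~[][](~a & b), w0
4. ~a & b, w0
5. ~a, w0
6. b, w0
7. ~[](~a & b), w1
8. ~a & b, w1
9. ~a, w1
10. b, w1
11. ~(~a & b), w2
12. ~b, w2
Accessibility: w0Rw0, w0Rw1, w1Rw0, w1Rw1, w1Rw2, w2Rw1, w2Rw2
The negation has an open branch (countermodel exists).

Not valid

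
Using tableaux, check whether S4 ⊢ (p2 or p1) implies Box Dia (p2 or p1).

Invalid (countermodel exists)

Tableau for the negation not ((p2 or p1) implies Box Dia (p2 or p1)):
1. not ((p2 or p1) implies Box Dia (p2 or p1)), 0
2. p2 or p1, 0
3. not Box Dia (p2 or p1), 0
4. p1, 0
5. not Dia (p2 or p1), 1
6. not (p2 or p1), 1
7. not p2, 1
8. not p1, 1
Accessibility: 0R0, 0R1, 1R1
The negation has an open branch (countermodel exists).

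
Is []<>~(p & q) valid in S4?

Tableau for the negation ~[]<>~(p & q):
1. ~[]<>~(p & q), u
2. ~<>~(p & q), v
3. p & q, v
4. p, v
5. q, v
Accessibility: uRu, uRv, vRv
The negation has an open branch (countermodel exists).

Not valid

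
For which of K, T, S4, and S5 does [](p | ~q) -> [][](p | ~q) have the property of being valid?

S4, S5

T-tableau for the negation ~([](p | ~q) -> [][](p | ~q)):
1. ~([](p | ~q) -> [][](p | ~q)), u
2. [](p | ~q), u
3. ~[][](p | ~q), u
4. p | ~q, u
5. ~q, u
6. ~[](p | ~q), v
7. p | ~q, v
8. ~q, v
9. ~(p | ~q), w
10. ~p, w
11. q, w
Accessibility: uRu, uRv, vRv, vRw, wRw
Complete open branch: countermodel on a T-frame, so not valid in T, nor in K (the same frame is also a K-frame).
S4-tableau for the negation ~([](p | ~q) -> [][](p | ~q)):
1. ~([](p | ~q) -> [][](p | ~q)), u
2. [](p | ~q), u
3. ~[][](p | ~q), u
4. p | ~q, u
5. ~q, u
6. ~[](p | ~q), v
7. p | ~q, v
8. ~q, v
9. ~(p | ~q), w
10. ~p, w
11. q, w
12. p | ~q, w
13. ~q, w
Accessibility: uRu, uRv, uRw, vRv, vRw, wRw
Branch closes: q and ~q both at w.
Every branch closes (one shown): valid in S4, hence also in S5 (every theorem of S4 is a theorem of S5).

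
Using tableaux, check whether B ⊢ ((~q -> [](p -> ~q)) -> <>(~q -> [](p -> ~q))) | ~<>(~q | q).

Tableau for the negation ~(((~q -> [](p -> ~q)) -> <>(~q -> [](p -> ~q))) | ~<>(~q | q)):
1. ~(((~q -> [](p -> ~q)) -> <>(~q -> [](p -> ~q))) | ~<>(~q | q)), w0
2. ~((~q -> [](p -> ~q)) -> <>(~q -> [](p -> ~q))), w0   [~|-rule on 1]
3. <>(~q | q), w0   [~|-rule on 1]
4. ~q -> [](p -> ~q), w0   [~->-rule on 2]
5. ~<>(~q -> [](p -> ~q)), w0   [~->-rule on 2]
6. ~(~q -> [](p -> ~q)), w0   [~<>-rule on 5 via w0Rw0]
7. ~q, w0   [~->-rule on 6]
8. ~[](p -> ~q), w0   [~->-rule on 6]
9. [](p -> ~q), w0   [->-rule on 4 (branches; this branch)]
10. p -> ~q, w0   [[]-rule on 9 via w0Rw0]
11. ~q | q, w1   [<>-rule on 3: fresh world w1, w0Rw1]
12. ~(~q -> [](p -> ~q)), w1   [~<>-rule on 5 via w0Rw1]
13. ~q, w1   [~->-rule on 12]
14. ~[](p -> ~q), w1   [~->-rule on 12]
15. p -> ~q, w1   [[]-rule on 9 via w0Rw1]
16. ~(p -> ~q), w2   [~[]-rule on 8: fresh world w2, w0Rw2]
17. p, w2   [~->-rule on 16]
18. q, w2   [~->-rule on 16]
19. ~(~q -> [](p -> ~q)), w2   [~<>-rule on 5 via w0Rw2]
20. ~q, w2   [~->-rule on 19]
21. ~[](p -> ~q), w2   [~->-rule on 19]
Accessibility: w0Rw0, w0Rw1, w0Rw2, w1Rw0, w1Rw1, w2Rw0, w2Rw2
Branch closes: q and ~q both at w2.
All branches of the negation close; one closing branch shown above.

Valid in B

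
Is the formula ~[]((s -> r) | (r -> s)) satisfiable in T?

1. ~[]((s -> r) | (r -> s)), 0
2. ~((s -> r) | (r -> s)), 1   [~[]-rule on 1: fresh world 1, 0R1]
3. ~(s -> r), 1   [~|-rule on 2]
4. ~(r -> s), 1   [~|-rule on 2]
5. s, 1   [~->-rule on 3]
6. ~r, 1   [~->-rule on 3]
7. r, 1   [~->-rule on 4]
8. ~s, 1   [~->-rule on 4]
Accessibility: 0R0, 0R1, 1R1
Branch closes: r and ~r both at 1.
(One branch shown.) All branches close.

Unsatisfiable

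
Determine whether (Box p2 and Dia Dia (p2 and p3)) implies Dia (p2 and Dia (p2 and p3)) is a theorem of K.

Tableau for the negation not ((Box p2 and Dia Dia (p2 and p3)) implies Dia (p2 and Dia (p2 and p3))):
1. not ((Box p2 and Dia Dia (p2 and p3)) implies Dia (p2 and Dia (p2 and p3))), w0
2. Box p2 and Dia Dia (p2 and p3), w0   [neg-implies-rule on 1]
3. not Dia (p2 and Dia (p2 and p3)), w0   [neg-implies-rule on 1]
4. Box p2, w0   [and-rule on 2]
5. Dia Dia (p2 and p3), w0   [and-rule on 2]
6. Dia (p2 and p3), w1   [Dia-rule on 5: fresh world w1, w0Rw1]
7. not (p2 and Dia (p2 and p3)), w1   [neg-Dia-rule on 3 via w0Rw1]
8. p2, w1   [Box-rule on 4 via w0Rw1]
9. not Dia (p2 and p3), w1   [neg-and-rule on 7 (branches; this branch)]
10. p2 and p3, w2   [Dia-rule on 6: fresh world w2, w1Rw2]
11. p2, w2   [and-rule on 10]
12. p3, w2   [and-rule on 10]
13. not (p2 and p3), w2   [neg-Dia-rule on 9 via w1Rw2]
14. not p3, w2   [neg-and-rule on 13 (branches; this branch)]
Accessibility: w0Rw1, w1Rw2
Branch closes: p3 and not p3 both at w2.
All branches of the negation close; one closing branch shown above.

Valid in K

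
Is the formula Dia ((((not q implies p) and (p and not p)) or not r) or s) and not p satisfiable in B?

Satisfiable

1. Dia ((((not q implies p) and (p and not p)) or not r) or s) and not p, u
2. Dia ((((not q implies p) and (p and not p)) or not r) or s), u
3. not p, u
4. (((not q implies p) and (p and not p)) or not r) or s, v
5. s, v
Accessibility: uRu, uRv, vRu, vRv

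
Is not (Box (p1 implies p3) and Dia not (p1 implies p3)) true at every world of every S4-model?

Valid in S4

Tableau for the negation Box (p1 implies p3) and Dia not (p1 implies p3):
1. Box (p1 implies p3) and Dia not (p1 implies p3), u
2. Box (p1 implies p3), u
3. Dia not (p1 implies p3), u
4. p1 implies p3, u
5. p3, u
6. not (p1 implies p3), v
7. p1, v
8. not p3, v
9. p1 implies p3, v
10. p3, v
Accessibility: uRu, uRv, vRv
Branch closes: p3 and not p3 both at v.
Every branch of the negation's tableau closes; the branch above is one of them.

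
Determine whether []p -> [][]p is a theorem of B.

Invalid (countermodel exists)

Tableau for the negation ~([]p -> [][]p):
1. ~([]p -> [][]p), w0
2. []p, w0   [~->-rule on 1]
3. ~[][]p, w0   [~->-rule on 1]
4. p, w0   [[]-rule on 2 via w0Rw0]
5. ~[]p, w1   [~[]-rule on 3: fresh world w1, w0Rw1]
6. p, w1   [[]-rule on 2 via w0Rw1]
7. ~p, w2   [~[]-rule on 5: fresh world w2, w1Rw2]
Accessibility: w0Rw0, w0Rw1, w1Rw0, w1Rw1, w1Rw2, w2Rw1, w2Rw2
The negation has an open branch (countermodel exists).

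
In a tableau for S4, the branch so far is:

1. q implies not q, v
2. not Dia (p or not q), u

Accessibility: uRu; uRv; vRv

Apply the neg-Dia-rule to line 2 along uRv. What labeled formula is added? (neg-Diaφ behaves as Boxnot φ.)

not (p or not q), v

neg-Diaφ behaves as Boxnot φ: propagate the negated body to each accessible world.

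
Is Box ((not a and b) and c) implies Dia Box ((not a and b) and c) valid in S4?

Yes, valid

Tableau for the negation not (Box ((not a and b) and c) implies Dia Box ((not a and b) and c)):
1. not (Box ((not a and b) and c) implies Dia Box ((not a and b) and c)), w0
2. Box ((not a and b) and c), w0
3. not Dia Box ((not a and b) and c), w0
4. (not a and b) and c, w0
5. not a and b, w0
6. c, w0
7. not a, w0
8. b, w0
9. not Box ((not a and b) and c), w0
10. not ((not a and b) and c), w1
11. (not a and b) and c, w1
12. not a and b, w1
13. c, w1
14. not a, w1
15. b, w1
16. not Box ((not a and b) and c), w1
17. not (not a and b), w1
18. not b, w1
Accessibility: w0Rw0, w0Rw1, w1Rw1
Branch closes: b and not b both at w1.
Every branch of the negation's tableau closes; the branch above is one of them.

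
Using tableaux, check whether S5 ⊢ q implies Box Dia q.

Yes, valid

Tableau for the negation not (q implies Box Dia q):
1. not (q implies Box Dia q), w0
2. q, w0   [neg-implies-rule on 1]
3. not Box Dia q, w0   [neg-implies-rule on 1]
4. not Dia q, w1   [neg-Box-rule on 3: fresh world w1, w0Rw1]
5. not q, w0   [neg-Dia-rule on 4 via w1Rw0]
Accessibility: w0Rw0, w0Rw1, w1Rw0, w1Rw1
Branch closes: q and not q both at w0.
All branches of the negation close; one closing branch shown above.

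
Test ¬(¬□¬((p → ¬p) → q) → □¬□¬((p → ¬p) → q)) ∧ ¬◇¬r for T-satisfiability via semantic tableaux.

1. ¬(¬□¬((p → ¬p) → q) → □¬□¬((p → ¬p) → q)) ∧ ¬◇¬r, u
2. ¬(¬□¬((p → ¬p) → q) → □¬□¬((p → ¬p) → q)), u
3. ¬◇¬r, u
4. ¬□¬((p → ¬p) → q), u
5. ¬□¬□¬((p → ¬p) → q), u
6. r, u
7. (p → ¬p) → q, v
8. r, v
9. q, v
10. □¬((p → ¬p) → q), w
11. r, w
12. ¬((p → ¬p) → q), w
13. p → ¬p, w
14. ¬q, w
15. ¬p, w
Accessibility: uRu, uRv, uRw, vRv, wRw

Satisfiable (open branch found)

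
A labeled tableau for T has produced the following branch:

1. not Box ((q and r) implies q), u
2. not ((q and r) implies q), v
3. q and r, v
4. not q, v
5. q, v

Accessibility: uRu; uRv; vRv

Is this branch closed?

Both q and not q appear at v.

Closed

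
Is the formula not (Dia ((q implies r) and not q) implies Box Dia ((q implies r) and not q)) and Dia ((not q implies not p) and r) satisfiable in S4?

1. not (Dia ((q implies r) and not q) implies Box Dia ((q implies r) and not q)) and Dia ((not q implies not p) and r), u
2. not (Dia ((q implies r) and not q) implies Box Dia ((q implies r) and not q)), u
3. Dia ((not q implies not p) and r), u
4. Dia ((q implies r) and not q), u
5. not Box Dia ((q implies r) and not q), u
6. (not q implies not p) and r, v
7. not q implies not p, v
8. r, v
9. not p, v
10. (q implies r) and not q, w
11. q implies r, w
12. not q, w
13. r, w
14. not Dia ((q implies r) and not q), x
15. not ((q implies r) and not q), x
16. q, x
Accessibility: uRu, uRv, uRw, uRx, vRv, wRw, xRx

Satisfiable (open branch found)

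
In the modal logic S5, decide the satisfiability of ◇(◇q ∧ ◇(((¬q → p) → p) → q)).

1. ◇(◇q ∧ ◇(((¬q → p) → p) → q)), w0
2. ◇q ∧ ◇(((¬q → p) → p) → q), w1   [◇-rule on 1: fresh world w1, w0Rw1]
3. ◇q, w1   [∧-rule on 2]
4. ◇(((¬q → p) → p) → q), w1   [∧-rule on 2]
5. q, w2   [◇-rule on 3: fresh world w2, w1Rw2]
6. ((¬q → p) → p) → q, w3   [◇-rule on 4: fresh world w3, w1Rw3]
7. q, w3   [→-rule on 6 (branches; this branch)]
Accessibility: w0Rw0, w0Rw1, w0Rw2, w0Rw3, w1Rw0, w1Rw1, w1Rw2, w1Rw3, w2Rw0, w2Rw1, w2Rw2, w2Rw3, w3Rw0, w3Rw1, w3Rw2, w3Rw3

Satisfiable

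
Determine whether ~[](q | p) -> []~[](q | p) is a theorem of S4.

Tableau for the negation ~(~[](q | p) -> []~[](q | p)):
1. ~(~[](q | p) -> []~[](q | p)), u
2. ~[](q | p), u   [~->-rule on 1]
3. ~[]~[](q | p), u   [~->-rule on 1]
4. ~(q | p), v   [~[]-rule on 2: fresh world v, uRv]
5. ~q, v   [~|-rule on 4]
6. ~p, v   [~|-rule on 4]
7. [](q | p), w   [~[]-rule on 3: fresh world w, uRw]
8. q | p, w   [[]-rule on 7 via wRw]
9. p, w   [|-rule on 8 (branches; this branch)]
Accessibility: uRu, uRv, uRw, vRv, wRw
The negation has an open branch (countermodel exists).

Invalid (countermodel exists)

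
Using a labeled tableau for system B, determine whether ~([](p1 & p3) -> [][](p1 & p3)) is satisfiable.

Satisfiable (open branch found)

1. ~([](p1 & p3) -> [][](p1 & p3)), u
2. [](p1 & p3), u
3. ~[][](p1 & p3), u
4. p1 & p3, u
5. p1, u
6. p3, u
7. ~[](p1 & p3), v
8. p1 & p3, v
9. p1, v
10. p3, v
11. ~(p1 & p3), w
12. ~p3, w
Accessibility: uRu, uRv, vRu, vRv, vRw, wRv, wRw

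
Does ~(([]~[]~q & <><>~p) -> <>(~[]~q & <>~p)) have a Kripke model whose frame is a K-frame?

1. ~(([]~[]~q & <><>~p) -> <>(~[]~q & <>~p)), w0
2. []~[]~q & <><>~p, w0   [~->-rule on 1]
3. ~<>(~[]~q & <>~p), w0   [~->-rule on 1]
4. []~[]~q, w0   [&-rule on 2]
5. <><>~p, w0   [&-rule on 2]
6. <>~p, w1   [<>-rule on 5: fresh world w1, w0Rw1]
7. ~(~[]~q & <>~p), w1   [~<>-rule on 3 via w0Rw1]
8. ~[]~q, w1   [[]-rule on 4 via w0Rw1]
9. []~q, w1   [~&-rule on 7 (branches; this branch)]
10. ~p, w2   [<>-rule on 6: fresh world w2, w1Rw2]
11. ~q, w2   [[]-rule on 9 via w1Rw2]
12. q, w3   [~[]-rule on 8: fresh world w3, w1Rw3]
13. ~q, w3   [[]-rule on 9 via w1Rw3]
Accessibility: w0Rw1, w1Rw2, w1Rw3
Branch closes: q and ~q both at w3.
(One branch shown.) All branches close.

No, unsatisfiable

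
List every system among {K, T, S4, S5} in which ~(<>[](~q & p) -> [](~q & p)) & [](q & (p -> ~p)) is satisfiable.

K-tableau for the formula:
1. ~(<>[](~q & p) -> [](~q & p)) & [](q & (p -> ~p)), 0
2. ~(<>[](~q & p) -> [](~q & p)), 0   [&-rule on 1]
3. [](q & (p -> ~p)), 0   [&-rule on 1]
4. <>[](~q & p), 0   [~->-rule on 2]
5. ~[](~q & p), 0   [~->-rule on 2]
6. [](~q & p), 1   [<>-rule on 4: fresh world 1, 0R1]
7. q & (p -> ~p), 1   [[]-rule on 3 via 0R1]
8. q, 1   [&-rule on 7]
9. p -> ~p, 1   [&-rule on 7]
10. ~p, 1   [->-rule on 9 (branches; this branch)]
11. ~(~q & p), 2   [~[]-rule on 5: fresh world 2, 0R2]
12. q & (p -> ~p), 2   [[]-rule on 3 via 0R2]
13. q, 2   [&-rule on 12]
14. p -> ~p, 2   [&-rule on 12]
15. ~p, 2   [~&-rule on 11 (branches; this branch)]
Accessibility: 0R1, 0R2
Complete open branch: satisfiable in K.
T-tableau for the formula:
1. ~(<>[](~q & p) -> [](~q & p)) & [](q & (p -> ~p)), 0
2. ~(<>[](~q & p) -> [](~q & p)), 0   [&-rule on 1]
3. [](q & (p -> ~p)), 0   [&-rule on 1]
4. <>[](~q & p), 0   [~->-rule on 2]
5. ~[](~q & p), 0   [~->-rule on 2]
6. q & (p -> ~p), 0   [[]-rule on 3 via 0R0]
7. q, 0   [&-rule on 6]
8. p -> ~p, 0   [&-rule on 6]
9. ~p, 0   [->-rule on 8 (branches; this branch)]
10. [](~q & p), 1   [<>-rule on 4: fresh world 1, 0R1]
11. q & (p -> ~p), 1   [[]-rule on 3 via 0R1]
12. q, 1   [&-rule on 11]
13. p -> ~p, 1   [&-rule on 11]
14. ~q & p, 1   [[]-rule on 10 via 1R1]
15. ~q, 1   [&-rule on 14]
16. p, 1   [&-rule on 14]
Accessibility: 0R0, 0R1, 1R1
Branch closes: q and ~q both at 1.
Every branch closes (one shown): unsatisfiable in T, hence also in S4, S5 (every S4/S5-frame is a T-frame).

K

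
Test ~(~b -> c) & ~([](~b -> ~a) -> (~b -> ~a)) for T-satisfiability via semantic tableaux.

Unsatisfiable (every branch closes)

1. ~(~b -> c) & ~([](~b -> ~a) -> (~b -> ~a)), 0
2. ~(~b -> c), 0   [&-rule on 1]
3. ~([](~b -> ~a) -> (~b -> ~a)), 0   [&-rule on 1]
4. ~b, 0   [~->-rule on 2]
5. ~c, 0   [~->-rule on 2]
6. [](~b -> ~a), 0   [~->-rule on 3]
7. ~(~b -> ~a), 0   [~->-rule on 3]
8. a, 0   [~->-rule on 7]
9. ~b -> ~a, 0   [[]-rule on 6 via 0R0]
10. ~a, 0   [->-rule on 9 (branches; this branch)]
Accessibility: 0R0
Branch closes: a and ~a both at 0.
Every branch closes; the branch above is one of them.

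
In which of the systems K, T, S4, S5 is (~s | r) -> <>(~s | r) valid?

T, S4, S5

K-tableau for the negation ~((~s | r) -> <>(~s | r)):
1. ~((~s | r) -> <>(~s | r)), w0
2. ~s | r, w0
3. ~<>(~s | r), w0
4. r, w0
Complete open branch: countermodel on a K-frame, so not valid in K.
T-tableau for the negation ~((~s | r) -> <>(~s | r)):
1. ~((~s | r) -> <>(~s | r)), w0
2. ~s | r, w0
3. ~<>(~s | r), w0
4. ~(~s | r), w0
5. s, w0
6. ~r, w0
7. r, w0
Accessibility: w0Rw0
Branch closes: r and ~r both at w0.
Every branch closes (one shown): valid in T, hence also in S4, S5 (every theorem of T is a theorem of S4 and S5).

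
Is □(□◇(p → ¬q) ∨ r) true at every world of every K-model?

No, not valid

Tableau for the negation ¬□(□◇(p → ¬q) ∨ r):
1. ¬□(□◇(p → ¬q) ∨ r), u
2. ¬(□◇(p → ¬q) ∨ r), v
3. ¬□◇(p → ¬q), v
4. ¬r, v
5. ¬◇(p → ¬q), w
Accessibility: uRv, vRw
The negation has an open branch (countermodel exists).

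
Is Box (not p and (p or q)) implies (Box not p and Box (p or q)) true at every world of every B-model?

Tableau for the negation not (Box (not p and (p or q)) implies (Box not p and Box (p or q))):
1. not (Box (not p and (p or q)) implies (Box not p and Box (p or q))), w0
2. Box (not p and (p or q)), w0
3. not (Box not p and Box (p or q)), w0
4. not p and (p or q), w0
5. not p, w0
6. p or q, w0
7. not Box (p or q), w0
8. q, w0
9. not (p or q), w1
10. not p, w1
11. not q, w1
12. not p and (p or q), w1
13. p or q, w1
14. q, w1
Accessibility: w0Rw0, w0Rw1, w1Rw0, w1Rw1
Branch closes: q and not q both at w1.
Every branch of the negation's tableau closes; the branch above is one of them.

Valid in B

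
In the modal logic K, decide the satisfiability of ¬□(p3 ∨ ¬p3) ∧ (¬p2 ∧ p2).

Unsatisfiable (every branch closes)

1. ¬□(p3 ∨ ¬p3) ∧ (¬p2 ∧ p2), 0
2. ¬□(p3 ∨ ¬p3), 0
3. ¬p2 ∧ p2, 0
4. ¬p2, 0
5. p2, 0
Branch closes: p2 and ¬p2 both at 0.
(One branch shown.) All branches close.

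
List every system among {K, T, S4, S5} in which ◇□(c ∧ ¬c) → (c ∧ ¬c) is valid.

T-tableau for the negation ¬(◇□(c ∧ ¬c) → (c ∧ ¬c)):
1. ¬(◇□(c ∧ ¬c) → (c ∧ ¬c)), u
2. ◇□(c ∧ ¬c), u
3. ¬(c ∧ ¬c), u
4. c, u
5. □(c ∧ ¬c), v
6. c ∧ ¬c, v
7. c, v
8. ¬c, v
Accessibility: uRu, uRv, vRv
Branch closes: c and ¬c both at v.
Every branch closes (one shown): valid in T, hence also in S4, S5 (every theorem of T is a theorem of S4 and S5).
K-tableau for the negation ¬(◇□(c ∧ ¬c) → (c ∧ ¬c)):
1. ¬(◇□(c ∧ ¬c) → (c ∧ ¬c)), u
2. ◇□(c ∧ ¬c), u
3. ¬(c ∧ ¬c), u
4. c, u
5. □(c ∧ ¬c), v
Accessibility: uRv
Complete open branch: countermodel on a K-frame, so not valid in K.

T, S4, S5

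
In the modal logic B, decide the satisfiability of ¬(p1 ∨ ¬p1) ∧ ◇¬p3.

Unsatisfiable

1. ¬(p1 ∨ ¬p1) ∧ ◇¬p3, w0
2. ¬(p1 ∨ ¬p1), w0
3. ◇¬p3, w0
4. ¬p1, w0
5. p1, w0
Accessibility: w0Rw0
Branch closes: p1 and ¬p1 both at w0.
(One branch shown.) All branches close.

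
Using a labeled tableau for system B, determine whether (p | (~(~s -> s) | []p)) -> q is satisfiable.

1. (p | (~(~s -> s) | []p)) -> q, u
2. q, u   [->-rule on 1 (branches; this branch)]
Accessibility: uRu

Satisfiable (open branch found)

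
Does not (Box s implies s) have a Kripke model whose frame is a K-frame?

1. not (Box s implies s), 0
2. Box s, 0
3. not s, 0

Satisfiable (open branch found)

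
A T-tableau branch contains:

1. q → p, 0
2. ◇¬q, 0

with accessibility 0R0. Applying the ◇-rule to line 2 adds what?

a fresh world 1 with 0R1, and ¬q at 1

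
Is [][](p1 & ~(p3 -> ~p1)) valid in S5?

No, not valid

Tableau for the negation ~[][](p1 & ~(p3 -> ~p1)):
1. ~[][](p1 & ~(p3 -> ~p1)), 0
2. ~[](p1 & ~(p3 -> ~p1)), 1
3. ~(p1 & ~(p3 -> ~p1)), 2
4. p3 -> ~p1, 2
5. ~p1, 2
Accessibility: 0R0, 0R1, 0R2, 1R0, 1R1, 1R2, 2R0, 2R1, 2R2
The negation has an open branch (countermodel exists).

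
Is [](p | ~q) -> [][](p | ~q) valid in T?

Tableau for the negation ~([](p | ~q) -> [][](p | ~q)):
1. ~([](p | ~q) -> [][](p | ~q)), 0
2. [](p | ~q), 0   [~->-rule on 1]
3. ~[][](p | ~q), 0   [~->-rule on 1]
4. p | ~q, 0   [[]-rule on 2 via 0R0]
5. ~q, 0   [|-rule on 4 (branches; this branch)]
6. ~[](p | ~q), 1   [~[]-rule on 3: fresh world 1, 0R1]
7. p | ~q, 1   [[]-rule on 2 via 0R1]
8. ~q, 1   [|-rule on 7 (branches; this branch)]
9. ~(p | ~q), 2   [~[]-rule on 6: fresh world 2, 1R2]
10. ~p, 2   [~|-rule on 9]
11. q, 2   [~|-rule on 9]
Accessibility: 0R0, 0R1, 1R1, 1R2, 2R2
The negation has an open branch (countermodel exists).

Invalid (countermodel exists)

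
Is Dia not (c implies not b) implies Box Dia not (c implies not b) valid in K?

Tableau for the negation not (Dia not (c implies not b) implies Box Dia not (c implies not b)):
1. not (Dia not (c implies not b) implies Box Dia not (c implies not b)), u
2. Dia not (c implies not b), u
3. not Box Dia not (c implies not b), u
4. not (c implies not b), v
5. c, v
6. b, v
7. not Dia not (c implies not b), w
Accessibility: uRv, uRw
The negation has an open branch (countermodel exists).

Invalid (countermodel exists)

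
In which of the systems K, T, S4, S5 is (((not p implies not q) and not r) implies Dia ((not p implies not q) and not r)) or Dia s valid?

T, S4, S5

T-tableau for the negation not ((((not p implies not q) and not r) implies Dia ((not p implies not q) and not r)) or Dia s):
1. not ((((not p implies not q) and not r) implies Dia ((not p implies not q) and not r)) or Dia s), 0
2. not (((not p implies not q) and not r) implies Dia ((not p implies not q) and not r)), 0
3. not Dia s, 0
4. (not p implies not q) and not r, 0
5. not Dia ((not p implies not q) and not r), 0
6. not p implies not q, 0
7. not r, 0
8. not s, 0
9. not ((not p implies not q) and not r), 0
10. not q, 0
11. not (not p implies not q), 0
12. not p, 0
13. q, 0
Accessibility: 0R0
Branch closes: q and not q both at 0.
Every branch closes (one shown): valid in T, hence also in S4, S5 (every theorem of T is a theorem of S4 and S5).
K-tableau for the negation not ((((not p implies not q) and not r) implies Dia ((not p implies not q) and not r)) or Dia s):
1. not ((((not p implies not q) and not r) implies Dia ((not p implies not q) and not r)) or Dia s), 0
2. not (((not p implies not q) and not r) implies Dia ((not p implies not q) and not r)), 0
3. not Dia s, 0
4. (not p implies not q) and not r, 0
5. not Dia ((not p implies not q) and not r), 0
6. not p implies not q, 0
7. not r, 0
8. not q, 0
Complete open branch: countermodel on a K-frame, so not valid in K.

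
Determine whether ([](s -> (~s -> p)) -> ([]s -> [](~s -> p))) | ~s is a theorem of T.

Tableau for the negation ~(([](s -> (~s -> p)) -> ([]s -> [](~s -> p))) | ~s):
1. ~(([](s -> (~s -> p)) -> ([]s -> [](~s -> p))) | ~s), w0
2. ~([](s -> (~s -> p)) -> ([]s -> [](~s -> p))), w0
3. s, w0
4. [](s -> (~s -> p)), w0
5. ~([]s -> [](~s -> p)), w0
6. []s, w0
7. ~[](~s -> p), w0
8. s -> (~s -> p), w0
9. ~s -> p, w0
10. p, w0
11. ~(~s -> p), w1
12. ~s, w1
13. ~p, w1
14. s -> (~s -> p), w1
15. s, w1
Accessibility: w0Rw0, w0Rw1, w1Rw1
Branch closes: s and ~s both at w1.
All branches of the negation close; one closing branch shown above.

Yes, valid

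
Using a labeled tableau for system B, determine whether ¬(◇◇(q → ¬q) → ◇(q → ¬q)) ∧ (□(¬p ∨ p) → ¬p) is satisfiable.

1. ¬(◇◇(q → ¬q) → ◇(q → ¬q)) ∧ (□(¬p ∨ p) → ¬p), 0
2. ¬(◇◇(q → ¬q) → ◇(q → ¬q)), 0
3. □(¬p ∨ p) → ¬p, 0
4. ◇◇(q → ¬q), 0
5. ¬◇(q → ¬q), 0
6. ¬(q → ¬q), 0
7. q, 0
8. ¬p, 0
9. ◇(q → ¬q), 1
10. ¬(q → ¬q), 1
11. q, 1
12. q → ¬q, 2
13. ¬q, 2
Accessibility: 0R0, 0R1, 1R0, 1R1, 1R2, 2R1, 2R2

Satisfiable (open branch found)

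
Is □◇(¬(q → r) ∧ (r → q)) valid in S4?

Tableau for the negation ¬□◇(¬(q → r) ∧ (r → q)):
1. ¬□◇(¬(q → r) ∧ (r → q)), w0
2. ¬◇(¬(q → r) ∧ (r → q)), w1   [¬□-rule on 1: fresh world w1, w0Rw1]
3. ¬(¬(q → r) ∧ (r → q)), w1   [¬◇-rule on 2 via w1Rw1]
4. ¬(r → q), w1   [¬∧-rule on 3 (branches; this branch)]
5. r, w1   [¬→-rule on 4]
6. ¬q, w1   [¬→-rule on 4]
Accessibility: w0Rw0, w0Rw1, w1Rw1
The negation has an open branch (countermodel exists).

Invalid (countermodel exists)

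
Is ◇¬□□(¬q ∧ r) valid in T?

Tableau for the negation ¬◇¬□□(¬q ∧ r):
1. ¬◇¬□□(¬q ∧ r), w0
2. □□(¬q ∧ r), w0
3. □(¬q ∧ r), w0
4. ¬q ∧ r, w0
5. ¬q, w0
6. r, w0
Accessibility: w0Rw0
The negation has an open branch (countermodel exists).

No, not valid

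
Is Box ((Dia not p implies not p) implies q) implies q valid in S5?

Tableau for the negation not (Box ((Dia not p implies not p) implies q) implies q):
1. not (Box ((Dia not p implies not p) implies q) implies q), 0
2. Box ((Dia not p implies not p) implies q), 0
3. not q, 0
4. (Dia not p implies not p) implies q, 0
5. not (Dia not p implies not p), 0
6. Dia not p, 0
7. p, 0
8. not p, 1
9. (Dia not p implies not p) implies q, 1
10. q, 1
Accessibility: 0R0, 0R1, 1R0, 1R1
The negation has an open branch (countermodel exists).

Invalid (countermodel exists)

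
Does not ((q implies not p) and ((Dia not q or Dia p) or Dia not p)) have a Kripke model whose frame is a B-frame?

Yes, satisfiable

1. not ((q implies not p) and ((Dia not q or Dia p) or Dia not p)), u
2. not (q implies not p), u
3. q, u
4. p, u
Accessibility: uRu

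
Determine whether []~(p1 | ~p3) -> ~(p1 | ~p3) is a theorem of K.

Tableau for the negation ~([]~(p1 | ~p3) -> ~(p1 | ~p3)):
1. ~([]~(p1 | ~p3) -> ~(p1 | ~p3)), u
2. []~(p1 | ~p3), u
3. p1 | ~p3, u
4. ~p3, u
The negation has an open branch (countermodel exists).

Not valid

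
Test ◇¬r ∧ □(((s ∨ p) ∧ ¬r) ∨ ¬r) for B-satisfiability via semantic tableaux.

1. ◇¬r ∧ □(((s ∨ p) ∧ ¬r) ∨ ¬r), u
2. ◇¬r, u   [∧-rule on 1]
3. □(((s ∨ p) ∧ ¬r) ∨ ¬r), u   [∧-rule on 1]
4. ((s ∨ p) ∧ ¬r) ∨ ¬r, u   [□-rule on 3 via uRu]
5. ¬r, u   [∨-rule on 4 (branches; this branch)]
6. ¬r, v   [◇-rule on 2: fresh world v, uRv]
7. ((s ∨ p) ∧ ¬r) ∨ ¬r, v   [□-rule on 3 via uRv]
Accessibility: uRu, uRv, vRu, vRv

Satisfiable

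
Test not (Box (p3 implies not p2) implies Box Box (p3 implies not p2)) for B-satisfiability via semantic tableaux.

1. not (Box (p3 implies not p2) implies Box Box (p3 implies not p2)), 0
2. Box (p3 implies not p2), 0
3. not Box Box (p3 implies not p2), 0
4. p3 implies not p2, 0
5. not p2, 0
6. not Box (p3 implies not p2), 1
7. p3 implies not p2, 1
8. not p2, 1
9. not (p3 implies not p2), 2
10. p3, 2
11. p2, 2
Accessibility: 0R0, 0R1, 1R0, 1R1, 1R2, 2R1, 2R2

Yes, satisfiable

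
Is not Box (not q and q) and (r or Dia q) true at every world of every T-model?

No, not valid

Tableau for the negation not (not Box (not q and q) and (r or Dia q)):
1. not (not Box (not q and q) and (r or Dia q)), 0
2. not (r or Dia q), 0
3. not r, 0
4. not Dia q, 0
5. not q, 0
Accessibility: 0R0
The negation has an open branch (countermodel exists).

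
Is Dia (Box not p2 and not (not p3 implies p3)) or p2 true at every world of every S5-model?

Invalid (countermodel exists)

Tableau for the negation not (Dia (Box not p2 and not (not p3 implies p3)) or p2):
1. not (Dia (Box not p2 and not (not p3 implies p3)) or p2), w0
2. not Dia (Box not p2 and not (not p3 implies p3)), w0   [neg-or-rule on 1]
3. not p2, w0   [neg-or-rule on 1]
4. not (Box not p2 and not (not p3 implies p3)), w0   [neg-Dia-rule on 2 via w0Rw0]
5. not p3 implies p3, w0   [neg-and-rule on 4 (branches; this branch)]
6. p3, w0   [implies-rule on 5 (branches; this branch)]
Accessibility: w0Rw0
The negation has an open branch (countermodel exists).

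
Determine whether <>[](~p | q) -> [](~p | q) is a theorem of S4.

Invalid (countermodel exists)

Tableau for the negation ~(<>[](~p | q) -> [](~p | q)):
1. ~(<>[](~p | q) -> [](~p | q)), u
2. <>[](~p | q), u   [~->-rule on 1]
3. ~[](~p | q), u   [~->-rule on 1]
4. [](~p | q), v   [<>-rule on 2: fresh world v, uRv]
5. ~p | q, v   [[]-rule on 4 via vRv]
6. q, v   [|-rule on 5 (branches; this branch)]
7. ~(~p | q), w   [~[]-rule on 3: fresh world w, uRw]
8. p, w   [~|-rule on 7]
9. ~q, w   [~|-rule on 7]
Accessibility: uRu, uRv, uRw, vRv, wRw
The negation has an open branch (countermodel exists).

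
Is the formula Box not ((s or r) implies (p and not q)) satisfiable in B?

1. Box not ((s or r) implies (p and not q)), 0
2. not ((s or r) implies (p and not q)), 0
3. s or r, 0
4. not (p and not q), 0
5. r, 0
6. q, 0
Accessibility: 0R0

Satisfiable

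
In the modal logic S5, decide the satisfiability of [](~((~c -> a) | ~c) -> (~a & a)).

1. [](~((~c -> a) | ~c) -> (~a & a)), w0
2. ~((~c -> a) | ~c) -> (~a & a), w0   [[]-rule on 1 via w0Rw0]
3. (~c -> a) | ~c, w0   [->-rule on 2 (branches; this branch)]
4. ~c, w0   [|-rule on 3 (branches; this branch)]
Accessibility: w0Rw0

Satisfiable (open branch found)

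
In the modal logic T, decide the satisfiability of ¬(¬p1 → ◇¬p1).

No, unsatisfiable

1. ¬(¬p1 → ◇¬p1), u
2. ¬p1, u
3. ¬◇¬p1, u
4. p1, u
Accessibility: uRu
Branch closes: p1 and ¬p1 both at u.
All branches of the tableau close; one closing branch shown above.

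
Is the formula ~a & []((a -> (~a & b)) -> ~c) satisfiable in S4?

1. ~a & []((a -> (~a & b)) -> ~c), 0
2. ~a, 0
3. []((a -> (~a & b)) -> ~c), 0
4. (a -> (~a & b)) -> ~c, 0
5. ~c, 0
Accessibility: 0R0

Yes, satisfiable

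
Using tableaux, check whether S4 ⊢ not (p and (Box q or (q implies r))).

Tableau for the negation p and (Box q or (q implies r)):
1. p and (Box q or (q implies r)), u
2. p, u
3. Box q or (q implies r), u
4. q implies r, u
5. r, u
Accessibility: uRu
The negation has an open branch (countermodel exists).

Not valid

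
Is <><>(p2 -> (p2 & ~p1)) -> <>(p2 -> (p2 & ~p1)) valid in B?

Invalid (countermodel exists)

Tableau for the negation ~(<><>(p2 -> (p2 & ~p1)) -> <>(p2 -> (p2 & ~p1))):
1. ~(<><>(p2 -> (p2 & ~p1)) -> <>(p2 -> (p2 & ~p1))), u
2. <><>(p2 -> (p2 & ~p1)), u   [~->-rule on 1]
3. ~<>(p2 -> (p2 & ~p1)), u   [~->-rule on 1]
4. ~(p2 -> (p2 & ~p1)), u   [~<>-rule on 3 via uRu]
5. p2, u   [~->-rule on 4]
6. ~(p2 & ~p1), u   [~->-rule on 4]
7. p1, u   [~&-rule on 6 (branches; this branch)]
8. <>(p2 -> (p2 & ~p1)), v   [<>-rule on 2: fresh world v, uRv]
9. ~(p2 -> (p2 & ~p1)), v   [~<>-rule on 3 via uRv]
10. p2, v   [~->-rule on 9]
11. ~(p2 & ~p1), v   [~->-rule on 9]
12. p1, v   [~&-rule on 11 (branches; this branch)]
13. p2 -> (p2 & ~p1), w   [<>-rule on 8: fresh world w, vRw]
14. p2 & ~p1, w   [->-rule on 13 (branches; this branch)]
15. p2, w   [&-rule on 14]
16. ~p1, w   [&-rule on 14]
Accessibility: uRu, uRv, vRu, vRv, vRw, wRv, wRw
The negation has an open branch (countermodel exists).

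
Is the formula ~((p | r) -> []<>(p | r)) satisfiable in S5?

Unsatisfiable (every branch closes)

1. ~((p | r) -> []<>(p | r)), 0
2. p | r, 0   [~->-rule on 1]
3. ~[]<>(p | r), 0   [~->-rule on 1]
4. r, 0   [|-rule on 2 (branches; this branch)]
5. ~<>(p | r), 1   [~[]-rule on 3: fresh world 1, 0R1]
6. ~(p | r), 0   [~<>-rule on 5 via 1R0]
7. ~p, 0   [~|-rule on 6]
8. ~r, 0   [~|-rule on 6]
Accessibility: 0R0, 0R1, 1R0, 1R1
Branch closes: r and ~r both at 0.
(One branch shown.) All branches close.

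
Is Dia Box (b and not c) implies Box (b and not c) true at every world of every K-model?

Tableau for the negation not (Dia Box (b and not c) implies Box (b and not c)):
1. not (Dia Box (b and not c) implies Box (b and not c)), w0
2. Dia Box (b and not c), w0
3. not Box (b and not c), w0
4. Box (b and not c), w1
5. not (b and not c), w2
6. c, w2
Accessibility: w0Rw1, w0Rw2
The negation has an open branch (countermodel exists).

Not valid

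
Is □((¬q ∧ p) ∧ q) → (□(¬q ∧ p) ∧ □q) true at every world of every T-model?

Yes, valid

Tableau for the negation ¬(□((¬q ∧ p) ∧ q) → (□(¬q ∧ p) ∧ □q)):
1. ¬(□((¬q ∧ p) ∧ q) → (□(¬q ∧ p) ∧ □q)), 0
2. □((¬q ∧ p) ∧ q), 0   [¬→-rule on 1]
3. ¬(□(¬q ∧ p) ∧ □q), 0   [¬→-rule on 1]
4. (¬q ∧ p) ∧ q, 0   [□-rule on 2 via 0R0]
5. ¬q ∧ p, 0   [∧-rule on 4]
6. q, 0   [∧-rule on 4]
7. ¬q, 0   [∧-rule on 5]
8. p, 0   [∧-rule on 5]
Accessibility: 0R0
Branch closes: q and ¬q both at 0.
Every branch of the negation's tableau closes; the branch above is one of them.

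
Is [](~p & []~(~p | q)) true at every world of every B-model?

Invalid (countermodel exists)

Tableau for the negation ~[](~p & []~(~p | q)):
1. ~[](~p & []~(~p | q)), w0
2. ~(~p & []~(~p | q)), w1
3. ~[]~(~p | q), w1
4. ~p | q, w2
5. q, w2
Accessibility: w0Rw0, w0Rw1, w1Rw0, w1Rw1, w1Rw2, w2Rw1, w2Rw2
The negation has an open branch (countermodel exists).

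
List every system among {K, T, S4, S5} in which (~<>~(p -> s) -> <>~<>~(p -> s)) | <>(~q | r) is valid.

K-tableau for the negation ~((~<>~(p -> s) -> <>~<>~(p -> s)) | <>(~q | r)):
1. ~((~<>~(p -> s) -> <>~<>~(p -> s)) | <>(~q | r)), 0
2. ~(~<>~(p -> s) -> <>~<>~(p -> s)), 0
3. ~<>(~q | r), 0
4. ~<>~(p -> s), 0
5. ~<>~<>~(p -> s), 0
Complete open branch: countermodel on a K-frame, so not valid in K.
T-tableau for the negation ~((~<>~(p -> s) -> <>~<>~(p -> s)) | <>(~q | r)):
1. ~((~<>~(p -> s) -> <>~<>~(p -> s)) | <>(~q | r)), 0
2. ~(~<>~(p -> s) -> <>~<>~(p -> s)), 0
3. ~<>(~q | r), 0
4. ~<>~(p -> s), 0
5. ~<>~<>~(p -> s), 0
6. ~(~q | r), 0
7. q, 0
8. ~r, 0
9. p -> s, 0
10. <>~(p -> s), 0
11. s, 0
12. ~(p -> s), 1
13. p, 1
14. ~s, 1
15. ~(~q | r), 1
16. q, 1
17. ~r, 1
18. p -> s, 1
19. <>~(p -> s), 1
20. s, 1
Accessibility: 0R0, 0R1, 1R1
Branch closes: s and ~s both at 1.
Every branch closes (one shown): valid in T, hence also in S4, S5 (every theorem of T is a theorem of S4 and S5).

T, S4, S5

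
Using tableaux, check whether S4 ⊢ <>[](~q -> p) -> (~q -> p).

Tableau for the negation ~(<>[](~q -> p) -> (~q -> p)):
1. ~(<>[](~q -> p) -> (~q -> p)), u
2. <>[](~q -> p), u
3. ~(~q -> p), u
4. ~q, u
5. ~p, u
6. [](~q -> p), v
7. ~q -> p, v
8. p, v
Accessibility: uRu, uRv, vRv
The negation has an open branch (countermodel exists).

No, not valid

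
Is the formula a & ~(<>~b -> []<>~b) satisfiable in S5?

No, unsatisfiable

1. a & ~(<>~b -> []<>~b), 0
2. a, 0
3. ~(<>~b -> []<>~b), 0
4. <>~b, 0
5. ~[]<>~b, 0
6. ~b, 1
7. ~<>~b, 2
8. b, 0
9. b, 1
Accessibility: 0R0, 0R1, 0R2, 1R0, 1R1, 1R2, 2R0, 2R1, 2R2
Branch closes: b and ~b both at 1.
All branches of the tableau close; one closing branch shown above.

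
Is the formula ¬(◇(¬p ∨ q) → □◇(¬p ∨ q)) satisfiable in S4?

1. ¬(◇(¬p ∨ q) → □◇(¬p ∨ q)), w0
2. ◇(¬p ∨ q), w0   [¬→-rule on 1]
3. ¬□◇(¬p ∨ q), w0   [¬→-rule on 1]
4. ¬p ∨ q, w1   [◇-rule on 2: fresh world w1, w0Rw1]
5. q, w1   [∨-rule on 4 (branches; this branch)]
6. ¬◇(¬p ∨ q), w2   [¬□-rule on 3: fresh world w2, w0Rw2]
7. ¬(¬p ∨ q), w2   [¬◇-rule on 6 via w2Rw2]
8. p, w2   [¬∨-rule on 7]
9. ¬q, w2   [¬∨-rule on 7]
Accessibility: w0Rw0, w0Rw1, w0Rw2, w1Rw1, w2Rw2

Satisfiable (open branch found)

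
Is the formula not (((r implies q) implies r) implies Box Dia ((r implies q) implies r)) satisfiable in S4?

Yes, satisfiable

1. not (((r implies q) implies r) implies Box Dia ((r implies q) implies r)), w0
2. (r implies q) implies r, w0
3. not Box Dia ((r implies q) implies r), w0
4. r, w0
5. not Dia ((r implies q) implies r), w1
6. not ((r implies q) implies r), w1
7. r implies q, w1
8. not r, w1
9. q, w1
Accessibility: w0Rw0, w0Rw1, w1Rw1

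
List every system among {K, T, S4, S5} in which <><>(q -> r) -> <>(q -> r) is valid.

S4, S5

S4-tableau for the negation ~(<><>(q -> r) -> <>(q -> r)):
1. ~(<><>(q -> r) -> <>(q -> r)), 0
2. <><>(q -> r), 0
3. ~<>(q -> r), 0
4. ~(q -> r), 0
5. q, 0
6. ~r, 0
7. <>(q -> r), 1
8. ~(q -> r), 1
9. q, 1
10. ~r, 1
11. q -> r, 2
12. ~(q -> r), 2
13. q, 2
14. ~r, 2
15. r, 2
Accessibility: 0R0, 0R1, 0R2, 1R1, 1R2, 2R2
Branch closes: r and ~r both at 2.
Every branch closes (one shown): valid in S4, hence also in S5 (every theorem of S4 is a theorem of S5).
T-tableau for the negation ~(<><>(q -> r) -> <>(q -> r)):
1. ~(<><>(q -> r) -> <>(q -> r)), 0
2. <><>(q -> r), 0
3. ~<>(q -> r), 0
4. ~(q -> r), 0
5. q, 0
6. ~r, 0
7. <>(q -> r), 1
8. ~(q -> r), 1
9. q, 1
10. ~r, 1
11. q -> r, 2
12. r, 2
Accessibility: 0R0, 0R1, 1R1, 1R2, 2R2
Complete open branch: countermodel on a T-frame, so not valid in T, nor in K (the same frame is also a K-frame).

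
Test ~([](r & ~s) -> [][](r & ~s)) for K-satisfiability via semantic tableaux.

Yes, satisfiable

1. ~([](r & ~s) -> [][](r & ~s)), w0
2. [](r & ~s), w0
3. ~[][](r & ~s), w0
4. ~[](r & ~s), w1
5. r & ~s, w1
6. r, w1
7. ~s, w1
8. ~(r & ~s), w2
9. s, w2
Accessibility: w0Rw1, w1Rw2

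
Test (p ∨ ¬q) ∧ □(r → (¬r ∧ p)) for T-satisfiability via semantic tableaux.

1. (p ∨ ¬q) ∧ □(r → (¬r ∧ p)), 0
2. p ∨ ¬q, 0   [∧-rule on 1]
3. □(r → (¬r ∧ p)), 0   [∧-rule on 1]
4. r → (¬r ∧ p), 0   [□-rule on 3 via 0R0]
5. ¬q, 0   [∨-rule on 2 (branches; this branch)]
6. ¬r ∧ p, 0   [→-rule on 4 (branches; this branch)]
7. ¬r, 0   [∧-rule on 6]
8. p, 0   [∧-rule on 6]
Accessibility: 0R0

Satisfiable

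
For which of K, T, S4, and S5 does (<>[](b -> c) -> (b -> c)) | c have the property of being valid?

S5-tableau for the negation ~((<>[](b -> c) -> (b -> c)) | c):
1. ~((<>[](b -> c) -> (b -> c)) | c), u
2. ~(<>[](b -> c) -> (b -> c)), u   [~|-rule on 1]
3. ~c, u   [~|-rule on 1]
4. <>[](b -> c), u   [~->-rule on 2]
5. ~(b -> c), u   [~->-rule on 2]
6. b, u   [~->-rule on 5]
7. [](b -> c), v   [<>-rule on 4: fresh world v, uRv]
8. b -> c, u   [[]-rule on 7 via vRu]
9. b -> c, v   [[]-rule on 7 via vRv]
10. c, u   [->-rule on 8 (branches; this branch)]
Accessibility: uRu, uRv, vRu, vRv
Branch closes: c and ~c both at u.
Every branch closes (one shown): valid in S5.
S4-tableau for the negation ~((<>[](b -> c) -> (b -> c)) | c):
1. ~((<>[](b -> c) -> (b -> c)) | c), u
2. ~(<>[](b -> c) -> (b -> c)), u   [~|-rule on 1]
3. ~c, u   [~|-rule on 1]
4. <>[](b -> c), u   [~->-rule on 2]
5. ~(b -> c), u   [~->-rule on 2]
6. b, u   [~->-rule on 5]
7. [](b -> c), v   [<>-rule on 4: fresh world v, uRv]
8. b -> c, v   [[]-rule on 7 via vRv]
9. c, v   [->-rule on 8 (branches; this branch)]
Accessibility: uRu, uRv, vRv
Complete open branch: countermodel on an S4-frame, so not valid in S4, nor in K, T (the same frame is also a K-frame and a T-frame).

S5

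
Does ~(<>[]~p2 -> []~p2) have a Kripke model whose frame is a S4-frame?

1. ~(<>[]~p2 -> []~p2), u
2. <>[]~p2, u
3. ~[]~p2, u
4. []~p2, v
5. ~p2, v
6. p2, w
Accessibility: uRu, uRv, uRw, vRv, wRw

Yes, satisfiable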